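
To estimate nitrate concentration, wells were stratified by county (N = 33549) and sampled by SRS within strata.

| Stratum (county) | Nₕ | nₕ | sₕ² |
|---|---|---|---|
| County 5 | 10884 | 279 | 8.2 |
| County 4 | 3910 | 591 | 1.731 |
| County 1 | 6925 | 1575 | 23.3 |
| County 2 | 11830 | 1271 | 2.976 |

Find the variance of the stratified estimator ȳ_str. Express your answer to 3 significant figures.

0.00379

Var(ȳ_str) = Σₕ Wₕ²(1 − fₕ)sₕ²/nₕ with Wₕ = Nₕ/N, N = 33549.
County 5: Wₕ = 0.32442100; term = 0.32442100²·(1 − 0.02563396)·8.2/279 = 0.0030140447.
County 4: Wₕ = 0.11654595; term = 0.11654595²·(1 − 0.15115090)·1.731/591 = 3.3770263 × 10^-5.
County 1: Wₕ = 0.20641450; term = 0.20641450²·(1 − 0.22743682)·23.3/1575 = 4.8695605 × 10^-4.
County 2: Wₕ = 0.35261856; term = 0.35261856²·(1 − 0.10743872)·2.976/1271 = 2.598578 × 10^-4.
Sum = 0.0037946288.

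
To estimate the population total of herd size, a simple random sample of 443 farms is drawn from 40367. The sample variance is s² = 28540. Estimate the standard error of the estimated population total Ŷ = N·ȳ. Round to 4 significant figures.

Var(Ŷ) = N²·Var(ȳ) = N²·(1 − n/N)·s²/n.
f = 443/40367 = 0.01097431; Var(ȳ) = 0.98902569·28540/443 = 63.717366.
Var(Ŷ) = 40367² · 63.717366 = 1.0382711 × 10^11.
SE(Ŷ) = √(1.0382711 × 10^11) = 322200.

322200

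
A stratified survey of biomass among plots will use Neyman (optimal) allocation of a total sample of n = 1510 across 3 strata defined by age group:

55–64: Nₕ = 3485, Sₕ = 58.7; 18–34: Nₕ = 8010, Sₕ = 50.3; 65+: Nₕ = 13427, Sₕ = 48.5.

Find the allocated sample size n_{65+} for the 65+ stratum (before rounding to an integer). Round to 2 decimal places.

Neyman allocation: nₕ = n·NₕSₕ / Σⱼ NⱼSⱼ.
Σ NⱼSⱼ = 3485·58.7 + 8010·50.3 + 13427·48.5 = 1.258682 × 10^6.
n_{65+} = 1510·13427·48.5 / (1.258682 × 10^6) = 781.23.

781.23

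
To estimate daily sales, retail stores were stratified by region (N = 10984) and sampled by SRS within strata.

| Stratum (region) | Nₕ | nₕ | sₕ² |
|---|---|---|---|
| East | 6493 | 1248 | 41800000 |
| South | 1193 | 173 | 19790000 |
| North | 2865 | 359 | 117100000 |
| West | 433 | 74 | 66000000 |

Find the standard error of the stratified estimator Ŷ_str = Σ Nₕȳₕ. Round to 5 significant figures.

1.9392 × 10^6

Var(Ŷ_str) = Σₕ Nₕ²(1 − fₕ)sₕ²/nₕ.
East: 6493²·(1 − 1248/6493)·41800000/1248 = 1.1406505 × 10^12.
South: 1193²·(1 − 173/1193)·19790000/173 = 1.3920034 × 10^11.
North: 2865²·(1 − 359/2865)·117100000/359 = 2.3418989 × 10^12.
West: 433²·(1 − 74/433)·66000000/74 = 1.3864192 × 10^11.
Sum = 3.7603917 × 10^12.
SE = √(3.7603917 × 10^12) = 1.9392 × 10^6.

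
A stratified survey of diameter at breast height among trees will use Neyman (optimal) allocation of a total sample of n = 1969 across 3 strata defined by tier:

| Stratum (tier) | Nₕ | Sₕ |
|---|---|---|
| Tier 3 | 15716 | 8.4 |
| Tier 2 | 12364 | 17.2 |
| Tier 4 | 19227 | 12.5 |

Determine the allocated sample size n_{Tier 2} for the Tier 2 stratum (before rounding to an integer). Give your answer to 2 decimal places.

Neyman allocation: nₕ = n·NₕSₕ / Σⱼ NⱼSⱼ.
Σ NⱼSⱼ = 15716·8.4 + 12364·17.2 + 19227·12.5 = 585012.7.
n_{Tier 2} = 1969·12364·17.2 / 585012.7 = 715.76.

715.76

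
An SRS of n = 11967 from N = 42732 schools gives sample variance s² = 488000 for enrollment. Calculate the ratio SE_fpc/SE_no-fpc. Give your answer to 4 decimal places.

0.8485

f = n/N = 11967/42732 = 0.28004774.
SE_no-fpc = √(s²/n) = 6.3858287; SE_fpc = √((1−f)s²/n) = 5.4183757.
Ratio = √(1−f) = 0.84850001.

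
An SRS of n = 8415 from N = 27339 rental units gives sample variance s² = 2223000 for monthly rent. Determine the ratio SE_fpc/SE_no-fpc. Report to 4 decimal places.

f = n/N = 8415/27339 = 0.30780204.
SE_no-fpc = √(s²/n) = 16.253342; SE_fpc = √((1−f)s²/n) = 13.522526.
Ratio = √(1−f) = 0.83198435.

0.8320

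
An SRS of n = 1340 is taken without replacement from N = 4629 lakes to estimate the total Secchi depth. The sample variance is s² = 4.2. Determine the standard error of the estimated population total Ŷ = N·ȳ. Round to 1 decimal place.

218.4

Var(Ŷ) = N²·Var(ȳ) = N²·(1 − n/N)·s²/n.
f = 1340/4629 = 0.28947937; Var(ȳ) = 0.71052063·4.2/1340 = 0.002227005.
Var(Ŷ) = 4629² · 0.002227005 = 47719.464.
SE(Ŷ) = √(47719.464) = 218.4.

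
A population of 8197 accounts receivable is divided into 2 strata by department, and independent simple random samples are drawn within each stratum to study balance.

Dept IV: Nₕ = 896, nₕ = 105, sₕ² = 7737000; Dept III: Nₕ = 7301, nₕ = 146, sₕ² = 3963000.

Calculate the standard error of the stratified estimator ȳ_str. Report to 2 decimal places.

147.92

Var(ȳ_str) = Σₕ Wₕ²(1 − fₕ)sₕ²/nₕ with Wₕ = Nₕ/N, N = 8197.
Dept IV: Wₕ = 0.10930828; term = 0.10930828²·(1 − 0.11718750)·7737000/105 = 777.24497.
Dept III: Wₕ = 0.89069172; term = 0.89069172²·(1 − 0.01999726)·3963000/146 = 21103.444.
Sum = 21880.689.
SE = √(21880.689) = 147.92.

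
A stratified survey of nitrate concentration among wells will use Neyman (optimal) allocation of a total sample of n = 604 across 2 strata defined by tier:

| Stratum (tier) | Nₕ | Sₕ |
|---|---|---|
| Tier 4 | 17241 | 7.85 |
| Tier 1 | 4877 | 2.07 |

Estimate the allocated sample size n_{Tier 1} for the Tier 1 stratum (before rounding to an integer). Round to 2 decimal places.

Neyman allocation: nₕ = n·NₕSₕ / Σⱼ NⱼSⱼ.
Σ NⱼSⱼ = 17241·7.85 + 4877·2.07 = 145437.24.
n_{Tier 1} = 604·4877·2.07 / 145437.24 = 41.93.

41.93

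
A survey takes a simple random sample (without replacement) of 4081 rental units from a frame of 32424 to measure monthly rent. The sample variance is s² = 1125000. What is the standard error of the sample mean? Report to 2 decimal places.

Under SRS without replacement, Var(ȳ) = (1 − f)·s²/n with f = n/N = 4081/32424 = 0.12586356.
Var(ȳ) = (1 − 0.12586356)·1125000/4081 = 0.87413644·275.66773 = 240.97121.
SE(ȳ) = √(240.97121) = 15.52.

15.52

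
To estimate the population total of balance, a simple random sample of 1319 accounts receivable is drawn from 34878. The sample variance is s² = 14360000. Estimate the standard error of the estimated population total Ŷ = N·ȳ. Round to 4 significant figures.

Var(Ŷ) = N²·Var(ȳ) = N²·(1 − n/N)·s²/n.
f = 1319/34878 = 0.03781754; Var(ȳ) = 0.96218246·14360000/1319 = 10475.315.
Var(Ŷ) = 34878² · 10475.315 = 1.2742958 × 10^13.
SE(Ŷ) = √(1.2742958 × 10^13) = 3.570 × 10^6.

3.570 × 10^6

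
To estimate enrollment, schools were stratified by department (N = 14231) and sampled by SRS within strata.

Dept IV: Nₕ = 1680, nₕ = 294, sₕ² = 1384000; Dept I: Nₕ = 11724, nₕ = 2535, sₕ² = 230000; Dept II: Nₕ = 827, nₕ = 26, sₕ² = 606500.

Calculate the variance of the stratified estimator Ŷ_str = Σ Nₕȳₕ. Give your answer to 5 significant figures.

3.6188 × 10^10

Var(Ŷ_str) = Σₕ Nₕ²(1 − fₕ)sₕ²/nₕ.
Dept IV: 1680²·(1 − 294/1680)·1384000/294 = 1.096128 × 10^10.
Dept I: 11724²·(1 − 2535/11724)·230000/2535 = 9.7744861 × 10^9.
Dept II: 827²·(1 − 26/827)·606500/26 = 1.5452384 × 10^10.
Sum = 3.618815 × 10^10.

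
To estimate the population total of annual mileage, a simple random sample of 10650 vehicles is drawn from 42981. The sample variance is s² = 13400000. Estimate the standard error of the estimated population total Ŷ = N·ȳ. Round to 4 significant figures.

1.322 × 10^6

Var(Ŷ) = N²·Var(ȳ) = N²·(1 − n/N)·s²/n.
f = 10650/42981 = 0.24778390; Var(ȳ) = 0.75221610·13400000/10650 = 946.4503.
Var(Ŷ) = 42981² · 946.4503 = 1.7484404 × 10^12.
SE(Ŷ) = √(1.7484404 × 10^12) = 1.322 × 10^6.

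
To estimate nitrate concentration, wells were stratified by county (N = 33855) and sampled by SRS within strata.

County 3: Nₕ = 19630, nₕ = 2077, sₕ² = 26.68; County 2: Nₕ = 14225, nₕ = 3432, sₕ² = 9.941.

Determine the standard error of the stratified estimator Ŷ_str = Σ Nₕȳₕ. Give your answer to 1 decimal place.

Var(Ŷ_str) = Σₕ Nₕ²(1 − fₕ)sₕ²/nₕ.
County 3: 19630²·(1 − 2077/19630)·26.68/2077 = 4.4260975 × 10^6.
County 2: 14225²·(1 − 3432/14225)·9.941/3432 = 444710.36.
Sum = 4.8708079 × 10^6.
SE = √(4.8708079 × 10^6) = 2207.0.

2207.0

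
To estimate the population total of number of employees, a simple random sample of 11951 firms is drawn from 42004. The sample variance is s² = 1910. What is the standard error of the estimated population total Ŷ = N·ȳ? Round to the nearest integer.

Var(Ŷ) = N²·Var(ȳ) = N²·(1 − n/N)·s²/n.
f = 11951/42004 = 0.28452052; Var(ȳ) = 0.71547948·1910/11951 = 0.1143474.
Var(Ŷ) = 42004² · 0.1143474 = 2.0174724 × 10^8.
SE(Ŷ) = √(2.0174724 × 10^8) = 14204.

14204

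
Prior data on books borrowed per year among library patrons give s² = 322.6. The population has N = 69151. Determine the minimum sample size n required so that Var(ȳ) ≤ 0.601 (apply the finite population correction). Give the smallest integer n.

Without fpc, n₀ = s²/D = 322.6/0.601 = 536.7720.
With fpc, (1 − n/N)·s²/n ≤ D requires n ≥ n₀/(1 + n₀/N) = 536.7720/(1 + 536.7720/69151) = 532.6375.
Rounding up, n = 533.

533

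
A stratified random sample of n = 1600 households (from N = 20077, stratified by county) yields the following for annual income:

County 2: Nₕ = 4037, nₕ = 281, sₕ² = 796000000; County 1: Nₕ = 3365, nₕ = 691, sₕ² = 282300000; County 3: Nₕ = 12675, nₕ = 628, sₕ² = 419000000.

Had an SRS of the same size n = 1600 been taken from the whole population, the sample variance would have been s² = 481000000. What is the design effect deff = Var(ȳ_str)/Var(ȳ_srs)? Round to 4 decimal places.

1.3317

Var(ȳ_str) = Σ Wₕ²(1−fₕ)sₕ²/nₕ with Wₕ = Nₕ/20077:
  County 2: (4037/20077)²·(1−281/4037)·796000000/281 = 106559.81
  County 1: (3365/20077)²·(1−691/3365)·282300000/691 = 9119.7234
  County 3: (12675/20077)²·(1−628/12675)·419000000/628 = 252745.61
  → Var(ȳ_str) = 368425.14.
Var(ȳ_srs) = (1 − 1600/20077)·481000000/1600 = 276667.24.
deff = 368425.14 / 276667.24 = 1.3317.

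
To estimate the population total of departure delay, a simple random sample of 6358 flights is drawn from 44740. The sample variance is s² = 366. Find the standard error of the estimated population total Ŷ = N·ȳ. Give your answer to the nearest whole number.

Var(Ŷ) = N²·Var(ȳ) = N²·(1 − n/N)·s²/n.
f = 6358/44740 = 0.14210997; Var(ȳ) = 0.85789003·366/6358 = 0.049384673.
Var(Ŷ) = 44740² · 0.049384673 = 9.88517 × 10^7.
SE(Ŷ) = √(9.88517 × 10^7) = 9942.

9942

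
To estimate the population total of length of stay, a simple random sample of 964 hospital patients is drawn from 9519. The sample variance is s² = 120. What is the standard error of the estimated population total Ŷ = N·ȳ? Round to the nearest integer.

Var(Ŷ) = N²·Var(ȳ) = N²·(1 − n/N)·s²/n.
f = 964/9519 = 0.10127114; Var(ȳ) = 0.89872886·120/964 = 0.11187496.
Var(Ŷ) = 9519² · 0.11187496 = 1.0137142 × 10^7.
SE(Ŷ) = √(1.0137142 × 10^7) = 3184.

3184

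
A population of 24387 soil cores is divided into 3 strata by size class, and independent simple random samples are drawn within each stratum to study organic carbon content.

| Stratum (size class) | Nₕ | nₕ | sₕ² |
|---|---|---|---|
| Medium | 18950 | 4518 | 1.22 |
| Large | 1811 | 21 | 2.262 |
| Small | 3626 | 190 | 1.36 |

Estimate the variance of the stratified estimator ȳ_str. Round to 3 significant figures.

Var(ȳ_str) = Σₕ Wₕ²(1 − fₕ)sₕ²/nₕ with Wₕ = Nₕ/N, N = 24387.
Medium: Wₕ = 0.77705335; term = 0.77705335²·(1 − 0.23841689)·1.22/4518 = 1.2417455 × 10^-4.
Large: Wₕ = 0.07426088; term = 0.07426088²·(1 − 0.01159580)·2.262/21 = 5.8712156 × 10^-4.
Small: Wₕ = 0.14868578; term = 0.14868578²·(1 − 0.05239934)·1.36/190 = 1.4995105 × 10^-4.
Sum = 8.6124716 × 10^-4.

8.61 × 10^-4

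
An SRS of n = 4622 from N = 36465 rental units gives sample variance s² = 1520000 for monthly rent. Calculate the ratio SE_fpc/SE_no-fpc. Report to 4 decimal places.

0.9345

f = n/N = 4622/36465 = 0.12675168.
SE_no-fpc = √(s²/n) = 18.134552; SE_fpc = √((1−f)s²/n) = 16.946332.
Ratio = √(1−f) = 0.93447757.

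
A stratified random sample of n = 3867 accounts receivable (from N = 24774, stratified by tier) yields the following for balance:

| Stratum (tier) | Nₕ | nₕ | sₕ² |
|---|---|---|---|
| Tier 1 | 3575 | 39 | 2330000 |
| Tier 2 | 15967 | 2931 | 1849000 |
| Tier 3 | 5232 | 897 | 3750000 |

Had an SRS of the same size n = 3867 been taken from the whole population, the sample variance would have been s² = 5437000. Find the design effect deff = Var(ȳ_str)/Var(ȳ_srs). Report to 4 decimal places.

1.3476

Var(ȳ_str) = Σ Wₕ²(1−fₕ)sₕ²/nₕ with Wₕ = Nₕ/24774:
  Tier 1: (3575/24774)²·(1−39/3575)·2330000/39 = 1230.5162
  Tier 2: (15967/24774)²·(1−2931/15967)·1849000/2931 = 213.94222
  Tier 3: (5232/24774)²·(1−897/5232)·3750000/897 = 154.49108
  → Var(ȳ_str) = 1598.9495.
Var(ȳ_srs) = (1 − 3867/24774)·5437000/3867 = 1186.5355.
deff = 1598.9495 / 1186.5355 = 1.3476.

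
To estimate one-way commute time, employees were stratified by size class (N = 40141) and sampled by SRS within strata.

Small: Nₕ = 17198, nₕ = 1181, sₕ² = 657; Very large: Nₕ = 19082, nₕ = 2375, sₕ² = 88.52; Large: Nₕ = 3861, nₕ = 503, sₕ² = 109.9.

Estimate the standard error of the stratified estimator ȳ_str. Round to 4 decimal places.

0.3229

Var(ȳ_str) = Σₕ Wₕ²(1 − fₕ)sₕ²/nₕ with Wₕ = Nₕ/N, N = 40141.
Small: Wₕ = 0.42843975; term = 0.42843975²·(1 − 0.06867078)·657/1181 = 0.095103876.
Very large: Wₕ = 0.47537431; term = 0.47537431²·(1 − 0.12446284)·88.52/2375 = 0.0073743506.
Large: Wₕ = 0.09618594; term = 0.09618594²·(1 − 0.13027713)·109.9/503 = 0.0017580605.
Sum = 0.10423629.
SE = √(0.10423629) = 0.3229.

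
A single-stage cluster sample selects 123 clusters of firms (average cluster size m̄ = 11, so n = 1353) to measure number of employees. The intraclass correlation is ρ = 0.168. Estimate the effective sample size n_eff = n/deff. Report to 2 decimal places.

deff = 1 + (11 − 1)·0.168 = 1 + 1.68 = 2.68.
n_eff = 1353 / 2.68 = 504.85.

504.85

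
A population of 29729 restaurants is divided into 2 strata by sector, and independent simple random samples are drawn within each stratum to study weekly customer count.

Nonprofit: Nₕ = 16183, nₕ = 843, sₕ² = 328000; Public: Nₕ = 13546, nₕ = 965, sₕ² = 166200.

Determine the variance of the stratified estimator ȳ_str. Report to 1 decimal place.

142.5

Var(ȳ_str) = Σₕ Wₕ²(1 − fₕ)sₕ²/nₕ with Wₕ = Nₕ/N, N = 29729.
Nonprofit: Wₕ = 0.54435063; term = 0.54435063²·(1 − 0.05209170)·328000/843 = 109.28739.
Public: Wₕ = 0.45564937; term = 0.45564937²·(1 − 0.07123874)·166200/965 = 33.210035.
Sum = 142.49743.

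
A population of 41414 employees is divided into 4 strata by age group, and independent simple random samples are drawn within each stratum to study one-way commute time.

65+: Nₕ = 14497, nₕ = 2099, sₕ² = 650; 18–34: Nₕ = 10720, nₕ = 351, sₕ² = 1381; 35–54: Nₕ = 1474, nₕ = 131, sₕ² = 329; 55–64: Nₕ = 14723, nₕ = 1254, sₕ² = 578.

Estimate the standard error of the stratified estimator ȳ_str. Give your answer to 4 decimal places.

Var(ȳ_str) = Σₕ Wₕ²(1 − fₕ)sₕ²/nₕ with Wₕ = Nₕ/N, N = 41414.
65+: Wₕ = 0.35005071; term = 0.35005071²·(1 − 0.14478858)·650/2099 = 0.032451616.
18–34: Wₕ = 0.25884966; term = 0.25884966²·(1 − 0.03274254)·1381/351 = 0.25499042.
35–54: Wₕ = 0.03559183; term = 0.03559183²·(1 − 0.08887381)·329/131 = 0.0028987031.
55–64: Wₕ = 0.35550780; term = 0.35550780²·(1 − 0.08517286)·578/1254 = 0.053292686.
Sum = 0.34363343.
SE = √(0.34363343) = 0.5862.

0.5862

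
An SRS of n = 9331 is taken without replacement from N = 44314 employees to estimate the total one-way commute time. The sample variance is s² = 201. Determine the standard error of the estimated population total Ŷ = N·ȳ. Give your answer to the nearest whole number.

Var(Ŷ) = N²·Var(ȳ) = N²·(1 − n/N)·s²/n.
f = 9331/44314 = 0.21056551; Var(ȳ) = 0.78943449·201/9331 = 0.017005287.
Var(Ŷ) = 44314² · 0.017005287 = 3.3393802 × 10^7.
SE(Ŷ) = √(3.3393802 × 10^7) = 5779.

5779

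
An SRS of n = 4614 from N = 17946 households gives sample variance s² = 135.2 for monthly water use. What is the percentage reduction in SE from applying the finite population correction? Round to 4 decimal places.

f = n/N = 4614/17946 = 0.25710465.
SE_no-fpc = √(s²/n) = 0.17117863; SE_fpc = √((1−f)s²/n) = 0.14754122.
Ratio = √(1−f) = 0.86191377. Reduction = 100·(1 − 0.86191377) = 13.8086%.

13.8086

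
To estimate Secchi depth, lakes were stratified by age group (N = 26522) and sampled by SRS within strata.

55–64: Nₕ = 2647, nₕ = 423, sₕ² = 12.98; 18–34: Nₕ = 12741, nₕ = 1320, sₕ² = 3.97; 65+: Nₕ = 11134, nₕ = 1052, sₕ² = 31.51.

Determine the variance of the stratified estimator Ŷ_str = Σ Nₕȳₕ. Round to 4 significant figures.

3.981 × 10^6

Var(Ŷ_str) = Σₕ Nₕ²(1 − fₕ)sₕ²/nₕ.
55–64: 2647²·(1 − 423/2647)·12.98/423 = 180643.8.
18–34: 12741²·(1 − 1320/12741)·3.97/1320 = 437647.27.
65+: 11134²·(1 − 1052/11134)·31.51/1052 = 3.3622544 × 10^6.
Sum = 3.9805455 × 10^6.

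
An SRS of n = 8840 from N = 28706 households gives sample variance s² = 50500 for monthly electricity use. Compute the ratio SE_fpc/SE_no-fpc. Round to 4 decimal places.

f = n/N = 8840/28706 = 0.30794956.
SE_no-fpc = √(s²/n) = 2.3901192; SE_fpc = √((1−f)s²/n) = 1.9883298.
Ratio = √(1−f) = 0.83189569.

0.8319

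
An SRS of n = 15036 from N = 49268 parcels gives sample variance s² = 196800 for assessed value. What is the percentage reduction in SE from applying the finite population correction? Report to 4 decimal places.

f = n/N = 15036/49268 = 0.30518795.
SE_no-fpc = √(s²/n) = 3.6178153; SE_fpc = √((1−f)s²/n) = 3.0156439.
Ratio = √(1−f) = 0.83355387. Reduction = 100·(1 − 0.83355387) = 16.6446%.

16.6446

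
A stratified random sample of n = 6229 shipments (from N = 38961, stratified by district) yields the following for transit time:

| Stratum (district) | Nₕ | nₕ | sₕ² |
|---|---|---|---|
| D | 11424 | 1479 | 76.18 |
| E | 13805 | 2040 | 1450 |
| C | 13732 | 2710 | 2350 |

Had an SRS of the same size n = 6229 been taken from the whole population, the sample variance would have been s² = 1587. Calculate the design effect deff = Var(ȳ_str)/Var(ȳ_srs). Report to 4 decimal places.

0.7773

Var(ȳ_str) = Σ Wₕ²(1−fₕ)sₕ²/nₕ with Wₕ = Nₕ/38961:
  D: (11424/38961)²·(1−1479/11424)·76.18/1479 = 0.0038550994
  E: (13805/38961)²·(1−2040/13805)·1450/2040 = 0.076051185
  C: (13732/38961)²·(1−2710/13732)·2350/2710 = 0.086463454
  → Var(ȳ_str) = 0.16636974.
Var(ȳ_srs) = (1 − 6229/38961)·1587/6229 = 0.21404301.
deff = 0.16636974 / 0.21404301 = 0.7773.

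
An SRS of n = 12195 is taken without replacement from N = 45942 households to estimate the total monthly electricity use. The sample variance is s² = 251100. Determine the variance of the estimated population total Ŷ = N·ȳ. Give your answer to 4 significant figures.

Var(Ŷ) = N²·Var(ȳ) = N²·(1 − n/N)·s²/n.
f = 12195/45942 = 0.26544339; Var(ȳ) = 0.73455661·251100/12195 = 15.124819.
Var(Ŷ) = 45942² · 15.124819 = 3.1923462 × 10^10.

3.192 × 10^10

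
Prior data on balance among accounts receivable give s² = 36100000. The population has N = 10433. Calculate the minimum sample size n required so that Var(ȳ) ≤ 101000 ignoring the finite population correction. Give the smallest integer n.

358

Without fpc, n₀ = s²/D = 36100000/101000 = 357.4257.
Rounding up, n = 358.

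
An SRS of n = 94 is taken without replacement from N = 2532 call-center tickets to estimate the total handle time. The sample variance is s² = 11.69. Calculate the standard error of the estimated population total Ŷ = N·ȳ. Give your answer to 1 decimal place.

876.2

Var(Ŷ) = N²·Var(ȳ) = N²·(1 − n/N)·s²/n.
f = 94/2532 = 0.03712480; Var(ȳ) = 0.96287520·11.69/94 = 0.1197448.
Var(Ŷ) = 2532² · 0.1197448 = 767686.79.
SE(Ŷ) = √(767686.79) = 876.2.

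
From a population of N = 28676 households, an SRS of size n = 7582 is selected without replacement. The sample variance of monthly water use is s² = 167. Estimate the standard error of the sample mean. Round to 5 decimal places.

Under SRS without replacement, Var(ȳ) = (1 − f)·s²/n with f = n/N = 7582/28676 = 0.26440229.
Var(ȳ) = (1 − 0.26440229)·167/7582 = 0.73559771·0.022025851 = 0.016202165.
SE(ȳ) = √(0.016202165) = 0.12729.

0.12729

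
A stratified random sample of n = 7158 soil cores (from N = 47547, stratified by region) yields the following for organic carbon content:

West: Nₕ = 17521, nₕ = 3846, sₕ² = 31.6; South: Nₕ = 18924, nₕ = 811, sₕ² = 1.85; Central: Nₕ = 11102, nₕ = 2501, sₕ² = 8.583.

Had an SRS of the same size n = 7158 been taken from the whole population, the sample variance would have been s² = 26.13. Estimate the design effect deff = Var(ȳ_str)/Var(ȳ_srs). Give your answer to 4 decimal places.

Var(ȳ_str) = Σ Wₕ²(1−fₕ)sₕ²/nₕ with Wₕ = Nₕ/47547:
  West: (17521/47547)²·(1−3846/17521)·31.6/3846 = 8.7079873 × 10^-4
  South: (18924/47547)²·(1−811/18924)·1.85/811 = 3.4586607 × 10^-4
  Central: (11102/47547)²·(1−2501/11102)·8.583/2501 = 1.4495372 × 10^-4
  → Var(ȳ_str) = 0.0013616185.
Var(ȳ_srs) = (1 − 7158/47547)·26.13/7158 = 0.0031008995.
deff = 0.0013616185 / 0.0031008995 = 0.4391.

0.4391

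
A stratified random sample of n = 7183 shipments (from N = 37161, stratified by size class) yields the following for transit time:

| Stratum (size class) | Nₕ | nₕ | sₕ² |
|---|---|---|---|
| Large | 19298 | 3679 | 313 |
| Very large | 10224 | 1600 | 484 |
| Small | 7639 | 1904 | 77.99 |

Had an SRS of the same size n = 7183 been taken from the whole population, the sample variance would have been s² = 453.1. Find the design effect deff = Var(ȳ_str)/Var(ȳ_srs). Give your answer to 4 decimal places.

0.7700

Var(ȳ_str) = Σ Wₕ²(1−fₕ)sₕ²/nₕ with Wₕ = Nₕ/37161:
  Large: (19298/37161)²·(1−3679/19298)·313/3679 = 0.018569717
  Very large: (10224/37161)²·(1−1600/10224)·484/1600 = 0.019314354
  Small: (7639/37161)²·(1−1904/7639)·77.99/1904 = 0.0012994726
  → Var(ȳ_str) = 0.039183544.
Var(ȳ_srs) = (1 − 7183/37161)·453.1/7183 = 0.050886603.
deff = 0.039183544 / 0.050886603 = 0.7700.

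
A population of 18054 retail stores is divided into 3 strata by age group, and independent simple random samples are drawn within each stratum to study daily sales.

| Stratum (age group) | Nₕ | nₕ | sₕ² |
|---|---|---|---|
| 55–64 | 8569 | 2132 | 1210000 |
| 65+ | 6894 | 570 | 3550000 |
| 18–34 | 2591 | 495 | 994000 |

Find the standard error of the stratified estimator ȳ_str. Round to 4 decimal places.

Var(ȳ_str) = Σₕ Wₕ²(1 − fₕ)sₕ²/nₕ with Wₕ = Nₕ/N, N = 18054.
55–64: Wₕ = 0.47463166; term = 0.47463166²·(1 − 0.24880383)·1210000/2132 = 96.042829.
65+: Wₕ = 0.38185444; term = 0.38185444²·(1 − 0.08268059)·3550000/570 = 833.04749.
18–34: Wₕ = 0.14351390; term = 0.14351390²·(1 − 0.19104593)·994000/495 = 33.457463.
Sum = 962.54778.
SE = √(962.54778) = 31.0250.

31.0250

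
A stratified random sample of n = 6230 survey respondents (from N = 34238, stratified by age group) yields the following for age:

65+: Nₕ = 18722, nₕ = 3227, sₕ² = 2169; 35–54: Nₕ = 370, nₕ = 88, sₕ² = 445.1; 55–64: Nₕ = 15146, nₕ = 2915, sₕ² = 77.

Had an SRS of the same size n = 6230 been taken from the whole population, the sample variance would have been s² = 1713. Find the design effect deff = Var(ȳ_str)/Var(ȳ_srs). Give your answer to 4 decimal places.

Var(ȳ_str) = Σ Wₕ²(1−fₕ)sₕ²/nₕ with Wₕ = Nₕ/34238:
  65+: (18722/34238)²·(1−3227/18722)·2169/3227 = 0.16633653
  35–54: (370/34238)²·(1−88/370)·445.1/88 = 4.5020362 × 10^-4
  55–64: (15146/34238)²·(1−2915/15146)·77/2915 = 0.004174412
  → Var(ȳ_str) = 0.17096115.
Var(ȳ_srs) = (1 − 6230/34238)·1713/6230 = 0.22492774.
deff = 0.17096115 / 0.22492774 = 0.7601.

0.7601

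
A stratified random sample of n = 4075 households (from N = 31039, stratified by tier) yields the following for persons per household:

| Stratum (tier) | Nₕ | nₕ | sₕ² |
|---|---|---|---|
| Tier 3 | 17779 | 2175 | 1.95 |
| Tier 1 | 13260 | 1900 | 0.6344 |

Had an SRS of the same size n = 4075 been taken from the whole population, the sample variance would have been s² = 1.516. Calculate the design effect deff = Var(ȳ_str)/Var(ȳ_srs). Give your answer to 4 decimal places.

Var(ȳ_str) = Σ Wₕ²(1−fₕ)sₕ²/nₕ with Wₕ = Nₕ/31039:
  Tier 3: (17779/31039)²·(1−2175/17779)·1.95/2175 = 2.5816846 × 10^-4
  Tier 1: (13260/31039)²·(1−1900/13260)·0.6344/1900 = 5.2205467 × 10^-5
  → Var(ȳ_str) = 3.1037393 × 10^-4.
Var(ȳ_srs) = (1 − 4075/31039)·1.516/4075 = 3.2318276 × 10^-4.
deff = (3.1037393 × 10^-4) / (3.2318276 × 10^-4) = 0.9604.

0.9604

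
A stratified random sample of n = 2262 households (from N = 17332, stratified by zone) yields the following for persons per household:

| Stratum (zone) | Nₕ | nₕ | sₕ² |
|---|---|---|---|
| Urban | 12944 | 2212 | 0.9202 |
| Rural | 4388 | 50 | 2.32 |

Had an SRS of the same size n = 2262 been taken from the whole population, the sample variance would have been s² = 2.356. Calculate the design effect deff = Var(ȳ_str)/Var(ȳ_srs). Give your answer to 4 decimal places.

Var(ȳ_str) = Σ Wₕ²(1−fₕ)sₕ²/nₕ with Wₕ = Nₕ/17332:
  Urban: (12944/17332)²·(1−2212/12944)·0.9202/2212 = 1.9237512 × 10^-4
  Rural: (4388/17332)²·(1−50/4388)·2.32/50 = 0.0029401994
  → Var(ȳ_str) = 0.0031325745.
Var(ȳ_srs) = (1 − 2262/17332)·2.356/2262 = 9.0562261 × 10^-4.
deff = 0.0031325745 / (9.0562261 × 10^-4) = 3.4590.

3.4590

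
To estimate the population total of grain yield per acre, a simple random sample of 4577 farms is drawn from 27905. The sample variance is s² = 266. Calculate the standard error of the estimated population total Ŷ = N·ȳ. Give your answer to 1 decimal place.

6150.8

Var(Ŷ) = N²·Var(ȳ) = N²·(1 − n/N)·s²/n.
f = 4577/27905 = 0.16402078; Var(ȳ) = 0.83597922·266/4577 = 0.048584328.
Var(Ŷ) = 27905² · 0.048584328 = 3.7832083 × 10^7.
SE(Ŷ) = √(3.7832083 × 10^7) = 6150.8.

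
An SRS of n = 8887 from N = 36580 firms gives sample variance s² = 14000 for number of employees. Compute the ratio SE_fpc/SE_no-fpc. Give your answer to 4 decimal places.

f = n/N = 8887/36580 = 0.24294697.
SE_no-fpc = √(s²/n) = 1.2551234; SE_fpc = √((1−f)s²/n) = 1.0920677.
Ratio = √(1−f) = 0.87008795.

0.8701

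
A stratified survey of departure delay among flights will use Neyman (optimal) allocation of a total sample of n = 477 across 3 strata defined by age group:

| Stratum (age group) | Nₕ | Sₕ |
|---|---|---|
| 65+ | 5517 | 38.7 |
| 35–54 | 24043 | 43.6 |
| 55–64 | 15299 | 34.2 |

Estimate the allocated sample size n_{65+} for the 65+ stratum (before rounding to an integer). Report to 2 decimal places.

Neyman allocation: nₕ = n·NₕSₕ / Σⱼ NⱼSⱼ.
Σ NⱼSⱼ = 5517·38.7 + 24043·43.6 + 15299·34.2 = 1.7850085 × 10^6.
n_{65+} = 477·5517·38.7 / (1.7850085 × 10^6) = 57.05.

57.05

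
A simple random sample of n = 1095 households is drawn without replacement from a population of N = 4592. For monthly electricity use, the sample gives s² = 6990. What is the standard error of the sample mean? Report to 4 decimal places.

Under SRS without replacement, Var(ȳ) = (1 − f)·s²/n with f = n/N = 1095/4592 = 0.23845819.
Var(ȳ) = (1 − 0.23845819)·6990/1095 = 0.76154181·6.3835616 = 4.8613491.
SE(ȳ) = √(4.8613491) = 2.2048.

2.2048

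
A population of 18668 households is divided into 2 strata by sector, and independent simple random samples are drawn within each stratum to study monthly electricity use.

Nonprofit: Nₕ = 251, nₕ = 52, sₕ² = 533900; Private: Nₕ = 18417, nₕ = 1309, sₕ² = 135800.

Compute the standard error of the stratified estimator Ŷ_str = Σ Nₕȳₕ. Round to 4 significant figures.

182200

Var(Ŷ_str) = Σₕ Nₕ²(1 − fₕ)sₕ²/nₕ.
Nonprofit: 251²·(1 − 52/251)·533900/52 = 5.1284175 × 10^8.
Private: 18417²·(1 − 1309/18417)·135800/1309 = 3.268724 × 10^10.
Sum = 3.3200082 × 10^10.
SE = √(3.3200082 × 10^10) = 182200.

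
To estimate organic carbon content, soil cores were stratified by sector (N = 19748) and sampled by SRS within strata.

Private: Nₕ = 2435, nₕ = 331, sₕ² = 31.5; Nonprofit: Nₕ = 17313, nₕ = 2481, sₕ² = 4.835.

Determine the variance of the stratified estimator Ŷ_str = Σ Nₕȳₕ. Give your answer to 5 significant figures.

987990

Var(Ŷ_str) = Σₕ Nₕ²(1 − fₕ)sₕ²/nₕ.
Private: 2435²·(1 − 331/2435)·31.5/331 = 487559.09.
Nonprofit: 17313²·(1 − 2481/17313)·4.835/2481 = 500428.18.
Sum = 987987.27.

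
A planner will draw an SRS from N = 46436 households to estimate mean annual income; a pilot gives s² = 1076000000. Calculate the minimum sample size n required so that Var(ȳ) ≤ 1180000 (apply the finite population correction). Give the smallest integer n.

Without fpc, n₀ = s²/D = 1076000000/1180000 = 911.8644.
With fpc, (1 − n/N)·s²/n ≤ D requires n ≥ n₀/(1 + n₀/N) = 911.8644/(1 + 911.8644/46436) = 894.3030.
Rounding up, n = 895.

895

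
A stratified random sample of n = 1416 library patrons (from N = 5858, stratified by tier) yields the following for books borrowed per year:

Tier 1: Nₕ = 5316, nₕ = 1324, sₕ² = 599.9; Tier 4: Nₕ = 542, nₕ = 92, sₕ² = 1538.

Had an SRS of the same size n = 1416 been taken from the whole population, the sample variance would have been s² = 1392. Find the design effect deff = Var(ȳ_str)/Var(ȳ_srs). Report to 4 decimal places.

Var(ȳ_str) = Σ Wₕ²(1−fₕ)sₕ²/nₕ with Wₕ = Nₕ/5858:
  Tier 1: (5316/5858)²·(1−1324/5316)·599.9/1324 = 0.28019969
  Tier 4: (542/5858)²·(1−92/542)·1538/92 = 0.11881782
  → Var(ȳ_str) = 0.39901751.
Var(ȳ_srs) = (1 − 1416/5858)·1392/1416 = 0.74542709.
deff = 0.39901751 / 0.74542709 = 0.5353.

0.5353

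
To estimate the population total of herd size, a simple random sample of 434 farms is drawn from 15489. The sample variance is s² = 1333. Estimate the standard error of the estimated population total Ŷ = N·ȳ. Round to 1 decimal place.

26762.2

Var(Ŷ) = N²·Var(ȳ) = N²·(1 − n/N)·s²/n.
f = 434/15489 = 0.02801989; Var(ȳ) = 0.97198011·1333/434 = 2.9853675.
Var(Ŷ) = 15489² · 2.9853675 = 7.1621689 × 10^8.
SE(Ŷ) = √(7.1621689 × 10^8) = 26762.2.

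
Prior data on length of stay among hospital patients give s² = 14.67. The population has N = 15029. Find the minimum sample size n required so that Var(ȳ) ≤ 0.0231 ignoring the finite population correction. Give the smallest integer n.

Without fpc, n₀ = s²/D = 14.67/0.0231 = 635.0649.
Rounding up, n = 636.

636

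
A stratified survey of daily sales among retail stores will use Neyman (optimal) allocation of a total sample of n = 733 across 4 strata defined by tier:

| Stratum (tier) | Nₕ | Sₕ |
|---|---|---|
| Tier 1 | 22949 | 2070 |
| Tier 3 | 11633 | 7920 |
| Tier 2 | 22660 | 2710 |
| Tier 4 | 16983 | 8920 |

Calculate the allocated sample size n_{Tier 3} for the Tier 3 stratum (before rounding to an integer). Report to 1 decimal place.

191.6

Neyman allocation: nₕ = n·NₕSₕ / Σⱼ NⱼSⱼ.
Σ NⱼSⱼ = 22949·2070 + 11633·7920 + 22660·2710 + 16983·8920 = 3.5253475 × 10^8.
n_{Tier 3} = 733·11633·7920 / (3.5253475 × 10^8) = 191.6.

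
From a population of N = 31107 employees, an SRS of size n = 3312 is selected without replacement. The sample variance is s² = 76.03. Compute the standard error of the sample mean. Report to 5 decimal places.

0.14322

Under SRS without replacement, Var(ȳ) = (1 − f)·s²/n with f = n/N = 3312/31107 = 0.10647121.
Var(ȳ) = (1 − 0.10647121)·76.03/3312 = 0.89352879·0.022955918 = 0.020511773.
SE(ȳ) = √(0.020511773) = 0.14322.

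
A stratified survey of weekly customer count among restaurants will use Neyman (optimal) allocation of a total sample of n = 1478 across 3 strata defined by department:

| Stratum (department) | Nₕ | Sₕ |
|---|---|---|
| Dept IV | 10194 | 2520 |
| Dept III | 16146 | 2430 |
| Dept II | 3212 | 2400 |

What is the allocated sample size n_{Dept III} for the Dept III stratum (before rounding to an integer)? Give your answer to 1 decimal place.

Neyman allocation: nₕ = n·NₕSₕ / Σⱼ NⱼSⱼ.
Σ NⱼSⱼ = 10194·2520 + 16146·2430 + 3212·2400 = 7.263246 × 10^7.
n_{Dept III} = 1478·16146·2430 / (7.263246 × 10^7) = 798.4.

798.4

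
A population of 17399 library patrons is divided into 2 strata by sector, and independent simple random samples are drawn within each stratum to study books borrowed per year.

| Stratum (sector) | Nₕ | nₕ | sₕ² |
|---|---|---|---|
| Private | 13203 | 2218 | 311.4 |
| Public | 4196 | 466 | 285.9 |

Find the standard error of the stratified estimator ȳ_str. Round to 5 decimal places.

Var(ȳ_str) = Σₕ Wₕ²(1 − fₕ)sₕ²/nₕ with Wₕ = Nₕ/N, N = 17399.
Private: Wₕ = 0.75883671; term = 0.75883671²·(1 − 0.16799212)·311.4/2218 = 0.067263765.
Public: Wₕ = 0.24116329; term = 0.24116329²·(1 − 0.11105815)·285.9/466 = 0.031719328.
Sum = 0.098983093.
SE = √(0.098983093) = 0.31462.

0.31462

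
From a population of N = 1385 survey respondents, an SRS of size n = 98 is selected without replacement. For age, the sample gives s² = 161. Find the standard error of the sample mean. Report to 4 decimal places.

1.2356

Under SRS without replacement, Var(ȳ) = (1 − f)·s²/n with f = n/N = 98/1385 = 0.07075812.
Var(ȳ) = (1 − 0.07075812)·161/98 = 0.92924188·1.6428571 = 1.5266117.
SE(ȳ) = √(1.5266117) = 1.2356.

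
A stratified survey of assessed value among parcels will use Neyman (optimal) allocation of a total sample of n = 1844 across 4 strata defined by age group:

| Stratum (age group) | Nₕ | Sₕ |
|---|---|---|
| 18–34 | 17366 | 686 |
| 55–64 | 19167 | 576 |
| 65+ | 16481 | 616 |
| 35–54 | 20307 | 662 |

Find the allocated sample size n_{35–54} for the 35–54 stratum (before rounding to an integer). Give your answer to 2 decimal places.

Neyman allocation: nₕ = n·NₕSₕ / Σⱼ NⱼSⱼ.
Σ NⱼSⱼ = 17366·686 + 19167·576 + 16481·616 + 20307·662 = 4.6548798 × 10^7.
n_{35–54} = 1844·20307·662 / (4.6548798 × 10^7) = 532.54.

532.54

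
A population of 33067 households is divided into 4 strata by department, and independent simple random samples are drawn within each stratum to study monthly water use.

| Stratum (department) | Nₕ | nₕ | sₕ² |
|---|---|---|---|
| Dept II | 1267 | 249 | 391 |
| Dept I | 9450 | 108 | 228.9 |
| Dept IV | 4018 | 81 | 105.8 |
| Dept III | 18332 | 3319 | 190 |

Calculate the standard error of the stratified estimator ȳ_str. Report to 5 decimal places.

Var(ȳ_str) = Σₕ Wₕ²(1 − fₕ)sₕ²/nₕ with Wₕ = Nₕ/N, N = 33067.
Dept II: Wₕ = 0.03831615; term = 0.03831615²·(1 − 0.19652723)·391/249 = 0.0018523038.
Dept I: Wₕ = 0.28578341; term = 0.28578341²·(1 − 0.01142857)·228.9/108 = 0.17112132.
Dept IV: Wₕ = 0.12151087; term = 0.12151087²·(1 − 0.02015928)·105.8/81 = 0.018896719.
Dept III: Wₕ = 0.55438957; term = 0.55438957²·(1 − 0.18104953)·190/3319 = 0.014409008.
Sum = 0.20627935.
SE = √(0.20627935) = 0.45418.

0.45418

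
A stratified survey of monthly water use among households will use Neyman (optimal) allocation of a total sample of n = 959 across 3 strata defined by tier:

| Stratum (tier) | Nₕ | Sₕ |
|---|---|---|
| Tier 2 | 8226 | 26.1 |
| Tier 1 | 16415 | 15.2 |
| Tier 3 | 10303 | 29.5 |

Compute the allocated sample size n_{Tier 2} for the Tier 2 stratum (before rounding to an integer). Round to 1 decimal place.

Neyman allocation: nₕ = n·NₕSₕ / Σⱼ NⱼSⱼ.
Σ NⱼSⱼ = 8226·26.1 + 16415·15.2 + 10303·29.5 = 768145.1.
n_{Tier 2} = 959·8226·26.1 / 768145.1 = 268.0.

268.0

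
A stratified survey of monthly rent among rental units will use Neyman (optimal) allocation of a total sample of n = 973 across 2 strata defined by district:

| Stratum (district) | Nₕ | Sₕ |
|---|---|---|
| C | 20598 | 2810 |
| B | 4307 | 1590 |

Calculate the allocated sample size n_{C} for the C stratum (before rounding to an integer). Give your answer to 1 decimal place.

870.1

Neyman allocation: nₕ = n·NₕSₕ / Σⱼ NⱼSⱼ.
Σ NⱼSⱼ = 20598·2810 + 4307·1590 = 6.472851 × 10^7.
n_{C} = 973·20598·2810 / (6.472851 × 10^7) = 870.1.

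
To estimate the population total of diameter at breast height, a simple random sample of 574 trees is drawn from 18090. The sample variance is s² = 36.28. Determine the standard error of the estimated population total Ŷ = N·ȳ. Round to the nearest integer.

4475

Var(Ŷ) = N²·Var(ȳ) = N²·(1 − n/N)·s²/n.
f = 574/18090 = 0.03173024; Var(ȳ) = 0.96826976·36.28/574 = 0.061200047.
Var(Ŷ) = 18090² · 0.061200047 = 2.0027599 × 10^7.
SE(Ŷ) = √(2.0027599 × 10^7) = 4475.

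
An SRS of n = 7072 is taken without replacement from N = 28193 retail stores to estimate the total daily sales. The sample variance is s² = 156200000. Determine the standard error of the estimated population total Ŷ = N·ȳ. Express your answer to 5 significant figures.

3.6266 × 10^6

Var(Ŷ) = N²·Var(ȳ) = N²·(1 − n/N)·s²/n.
f = 7072/28193 = 0.25084241; Var(ȳ) = 0.74915759·156200000/7072 = 16546.722.
Var(Ŷ) = 28193² · 16546.722 = 1.3152083 × 10^13.
SE(Ŷ) = √(1.3152083 × 10^13) = 3.6266 × 10^6.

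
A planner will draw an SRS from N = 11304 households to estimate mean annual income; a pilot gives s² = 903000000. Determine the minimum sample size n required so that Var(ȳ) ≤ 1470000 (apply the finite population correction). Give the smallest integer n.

583

Without fpc, n₀ = s²/D = 903000000/1470000 = 614.2857.
With fpc, (1 − n/N)·s²/n ≤ D requires n ≥ n₀/(1 + n₀/N) = 614.2857/(1 + 614.2857/11304) = 582.6245.
Rounding up, n = 583.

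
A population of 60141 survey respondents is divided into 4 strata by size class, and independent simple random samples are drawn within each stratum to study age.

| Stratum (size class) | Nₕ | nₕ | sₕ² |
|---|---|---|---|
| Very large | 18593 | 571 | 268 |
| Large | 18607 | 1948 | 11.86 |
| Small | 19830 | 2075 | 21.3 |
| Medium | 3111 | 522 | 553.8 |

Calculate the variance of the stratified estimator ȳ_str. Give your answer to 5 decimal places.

Var(ȳ_str) = Σₕ Wₕ²(1 − fₕ)sₕ²/nₕ with Wₕ = Nₕ/N, N = 60141.
Very large: Wₕ = 0.30915681; term = 0.30915681²·(1 − 0.03071048)·268/571 = 0.043482034.
Large: Wₕ = 0.30938960; term = 0.30938960²·(1 − 0.10469178)·11.86/1948 = 5.2177075 × 10^-4.
Small: Wₕ = 0.32972515; term = 0.32972515²·(1 − 0.10463944)·21.3/2075 = 9.9922572 × 10^-4.
Medium: Wₕ = 0.05172844; term = 0.05172844²·(1 − 0.16779171)·553.8/522 = 0.0023625076.
Sum = 0.047365538.

0.04737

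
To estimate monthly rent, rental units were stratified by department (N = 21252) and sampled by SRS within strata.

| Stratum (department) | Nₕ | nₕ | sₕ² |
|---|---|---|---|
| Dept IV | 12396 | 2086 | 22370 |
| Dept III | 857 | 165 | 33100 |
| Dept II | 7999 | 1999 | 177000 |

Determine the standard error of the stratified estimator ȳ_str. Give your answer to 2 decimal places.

Var(ȳ_str) = Σₕ Wₕ²(1 − fₕ)sₕ²/nₕ with Wₕ = Nₕ/N, N = 21252.
Dept IV: Wₕ = 0.58328628; term = 0.58328628²·(1 − 0.16828009)·22370/2086 = 3.034536.
Dept III: Wₕ = 0.04032562; term = 0.04032562²·(1 − 0.19253209)·33100/165 = 0.26340945.
Dept II: Wₕ = 0.37638810; term = 0.37638810²·(1 − 0.24990624)·177000/1999 = 9.4090939.
Sum = 12.707039.
SE = √(12.707039) = 3.56.

3.56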